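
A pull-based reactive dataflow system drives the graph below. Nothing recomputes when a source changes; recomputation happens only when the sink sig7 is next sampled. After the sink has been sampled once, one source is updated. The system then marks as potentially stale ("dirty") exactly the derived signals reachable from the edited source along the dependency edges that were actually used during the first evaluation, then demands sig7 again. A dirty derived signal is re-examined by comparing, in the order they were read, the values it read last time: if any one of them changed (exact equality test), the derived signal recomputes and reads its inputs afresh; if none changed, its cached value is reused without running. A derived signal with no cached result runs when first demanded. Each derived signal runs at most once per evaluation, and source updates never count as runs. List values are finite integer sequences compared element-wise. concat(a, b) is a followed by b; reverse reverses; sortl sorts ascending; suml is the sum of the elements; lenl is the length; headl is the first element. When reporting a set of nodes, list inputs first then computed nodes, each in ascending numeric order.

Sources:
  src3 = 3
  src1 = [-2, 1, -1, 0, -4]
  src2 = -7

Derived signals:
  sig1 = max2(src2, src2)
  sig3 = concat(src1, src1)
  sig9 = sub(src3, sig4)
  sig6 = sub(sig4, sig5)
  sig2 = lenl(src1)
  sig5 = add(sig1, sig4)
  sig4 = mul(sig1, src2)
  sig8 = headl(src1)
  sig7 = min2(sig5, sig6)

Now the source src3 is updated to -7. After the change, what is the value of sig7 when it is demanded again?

New value of sig7: 7.
Key observation: src3 is never demanded by the output, so the edit triggers no recomputation at all.

First evaluation (everything demanded from the output):
  sig1 = max2(-7, -7) = -7
  sig4 = mul(-7, -7) = 49
  sig5 = add(-7, 49) = 42
  sig6 = sub(49, 42) = 7
  sig7 = min2(42, 7) = 7

Propagation after the edit:
  src3 feeds no computation that the output demands — nothing is marked dirty and nothing runs.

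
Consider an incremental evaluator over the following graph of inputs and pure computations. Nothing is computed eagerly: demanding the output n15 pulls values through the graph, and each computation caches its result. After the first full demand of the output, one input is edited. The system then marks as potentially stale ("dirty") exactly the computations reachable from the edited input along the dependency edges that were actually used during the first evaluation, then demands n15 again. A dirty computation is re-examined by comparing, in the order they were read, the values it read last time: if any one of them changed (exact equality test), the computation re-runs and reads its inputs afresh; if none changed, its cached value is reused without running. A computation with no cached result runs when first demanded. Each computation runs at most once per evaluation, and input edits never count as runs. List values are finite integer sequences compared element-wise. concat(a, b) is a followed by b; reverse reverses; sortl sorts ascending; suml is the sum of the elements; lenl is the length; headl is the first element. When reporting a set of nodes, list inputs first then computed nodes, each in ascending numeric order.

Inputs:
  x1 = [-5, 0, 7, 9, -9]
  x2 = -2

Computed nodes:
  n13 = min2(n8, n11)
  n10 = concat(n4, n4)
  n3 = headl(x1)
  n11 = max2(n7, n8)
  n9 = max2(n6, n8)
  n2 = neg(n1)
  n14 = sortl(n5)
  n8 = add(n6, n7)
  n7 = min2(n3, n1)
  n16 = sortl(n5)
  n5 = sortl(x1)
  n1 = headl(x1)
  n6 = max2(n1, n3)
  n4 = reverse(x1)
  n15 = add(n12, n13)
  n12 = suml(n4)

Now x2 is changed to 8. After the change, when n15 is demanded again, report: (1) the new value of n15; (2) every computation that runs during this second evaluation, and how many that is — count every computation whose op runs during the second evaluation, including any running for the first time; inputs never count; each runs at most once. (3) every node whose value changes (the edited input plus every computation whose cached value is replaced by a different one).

n15 now evaluates to -8.
Run set: none (0 run).
Changed values: x2.
The important point: nothing the output needs ever reads x2, so the edit is invisible to it.

Initial pass — values computed on the first demand:
  n1 = headl([-5, 0, 7, 9, -9]) = -5
  n3 = headl([-5, 0, 7, 9, -9]) = -5
  n4 = reverse([-5, 0, 7, 9, -9]) = [-9, 9, 7, 0, -5]
  n6 = max2(-5, -5) = -5
  n7 = min2(-5, -5) = -5
  n8 = add(-5, -5) = -10
  n11 = max2(-5, -10) = -5
  n12 = suml([-9, 9, 7, 0, -5]) = 2
  n13 = min2(-10, -5) = -10
  n15 = add(2, -10) = -8

Second demand — change propagation:
  no demanded computation ever read x2, so the edit dirties nothing and nothing runs.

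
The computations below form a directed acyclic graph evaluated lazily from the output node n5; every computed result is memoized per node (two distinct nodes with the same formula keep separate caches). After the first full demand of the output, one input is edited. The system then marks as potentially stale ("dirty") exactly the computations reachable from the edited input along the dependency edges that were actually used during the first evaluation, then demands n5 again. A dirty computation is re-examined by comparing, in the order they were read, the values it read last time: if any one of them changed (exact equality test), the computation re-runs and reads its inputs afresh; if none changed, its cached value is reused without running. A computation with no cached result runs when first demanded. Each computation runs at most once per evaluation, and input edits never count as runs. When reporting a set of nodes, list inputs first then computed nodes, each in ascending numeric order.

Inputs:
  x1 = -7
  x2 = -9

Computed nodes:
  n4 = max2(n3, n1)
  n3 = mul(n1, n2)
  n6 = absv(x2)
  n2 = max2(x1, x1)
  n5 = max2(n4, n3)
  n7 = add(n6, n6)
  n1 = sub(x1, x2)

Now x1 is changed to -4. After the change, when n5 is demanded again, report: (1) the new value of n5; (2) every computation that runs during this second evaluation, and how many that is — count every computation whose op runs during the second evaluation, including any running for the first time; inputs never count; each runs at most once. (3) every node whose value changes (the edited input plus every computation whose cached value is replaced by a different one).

First demand of the output computes:
  n1 = sub(-7, -9) = 2
  n2 = max2(-7, -7) = -7
  n3 = mul(2, -7) = -14
  n4 = max2(-14, 2) = 2
  n5 = max2(2, -14) = 2

After the edit, cleaning proceeds:
  n1: a read changed (x1 -7->-4) — executes, giving 5.
  n2: a read changed (x1 -7->-4; x1 -7->-4) — executes, giving -4.
  n3: a read changed (n1 2->5; n2 -7->-4) — executes, giving -20.
  n4: a read changed (n3 -14->-20; n1 2->5) — executes, giving 5.
  n5: a read changed (n4 2->5; n3 -14->-20) — executes, giving 5.

Demanding n5 again yields 5.
5 computations run: n1, n2, n3, n4, n5.
The nodes whose values change: x1, n1, n2, n3, n4, n5.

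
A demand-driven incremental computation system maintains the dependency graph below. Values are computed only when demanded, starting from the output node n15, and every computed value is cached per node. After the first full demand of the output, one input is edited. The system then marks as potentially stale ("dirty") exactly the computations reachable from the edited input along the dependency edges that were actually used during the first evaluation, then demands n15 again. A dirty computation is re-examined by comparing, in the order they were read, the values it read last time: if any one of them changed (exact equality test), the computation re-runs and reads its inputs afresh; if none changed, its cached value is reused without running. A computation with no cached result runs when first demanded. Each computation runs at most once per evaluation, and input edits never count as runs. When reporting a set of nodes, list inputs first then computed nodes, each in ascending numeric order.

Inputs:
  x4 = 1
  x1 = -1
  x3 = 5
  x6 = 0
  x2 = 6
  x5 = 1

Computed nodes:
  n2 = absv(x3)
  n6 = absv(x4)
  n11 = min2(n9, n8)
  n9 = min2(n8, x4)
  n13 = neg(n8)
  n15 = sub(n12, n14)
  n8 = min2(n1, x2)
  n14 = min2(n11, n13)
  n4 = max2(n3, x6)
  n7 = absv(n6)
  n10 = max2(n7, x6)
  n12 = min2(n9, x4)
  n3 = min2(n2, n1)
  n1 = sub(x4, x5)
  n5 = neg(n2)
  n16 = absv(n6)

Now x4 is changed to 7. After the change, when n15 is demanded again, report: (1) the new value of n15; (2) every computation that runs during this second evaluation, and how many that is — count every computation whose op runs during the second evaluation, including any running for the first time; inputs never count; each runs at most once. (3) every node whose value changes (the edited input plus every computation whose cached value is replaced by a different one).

First evaluation (everything demanded from the output):
  n1 = sub(1, 1) = 0
  n8 = min2(0, 6) = 0
  n9 = min2(0, 1) = 0
  n11 = min2(0, 0) = 0
  n12 = min2(0, 1) = 0
  n13 = neg(0) = 0
  n14 = min2(0, 0) = 0
  n15 = sub(0, 0) = 0

Propagation after the edit:
  n1: runs — x4 1->7; result 6.
  n8: runs — n1 0->6; result 6.
  n9: runs — n8 0->6; x4 1->7; result 6.
  n11: runs — n9 0->6; n8 0->6; result 6.
  n12: runs — n9 0->6; x4 1->7; result 6.
  n13: runs — n8 0->6; result -6.
  n14: runs — n11 0->6; n13 0->-6; result -6.
  n15: runs — n12 0->6; n14 0->-6; result 12.

New value of n15: 12.
Computations that run: n1, n8, n9, n11, n12, n13, n14, n15 — 8 in total.
Values that change: x4, n1, n8, n9, n11, n12, n13, n14, n15.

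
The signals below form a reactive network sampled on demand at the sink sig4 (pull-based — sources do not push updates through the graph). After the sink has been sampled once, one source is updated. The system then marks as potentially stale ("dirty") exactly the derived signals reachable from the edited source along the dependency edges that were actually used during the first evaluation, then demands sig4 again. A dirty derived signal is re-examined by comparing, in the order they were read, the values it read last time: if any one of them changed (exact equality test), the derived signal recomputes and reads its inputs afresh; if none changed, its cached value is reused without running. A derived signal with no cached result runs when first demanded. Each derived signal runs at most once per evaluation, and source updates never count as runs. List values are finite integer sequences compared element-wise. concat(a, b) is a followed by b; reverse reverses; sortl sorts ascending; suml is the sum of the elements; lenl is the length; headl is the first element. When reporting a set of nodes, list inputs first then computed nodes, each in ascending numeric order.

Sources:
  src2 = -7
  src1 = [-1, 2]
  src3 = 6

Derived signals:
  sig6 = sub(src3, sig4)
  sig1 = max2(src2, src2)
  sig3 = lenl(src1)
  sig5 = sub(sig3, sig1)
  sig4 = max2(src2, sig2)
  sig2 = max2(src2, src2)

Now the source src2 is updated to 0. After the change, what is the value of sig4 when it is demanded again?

sig4 now evaluates to 0.

Initial pass — values computed on the first demand:
  sig2 = max2(-7, -7) = -7
  sig4 = max2(-7, -7) = -7

Second demand — change propagation:
  sig2: re-runs because src2 -7->0; src2 -7->0; new result 0.
  sig4: re-runs because src2 -7->0; sig2 -7->0; new result 0.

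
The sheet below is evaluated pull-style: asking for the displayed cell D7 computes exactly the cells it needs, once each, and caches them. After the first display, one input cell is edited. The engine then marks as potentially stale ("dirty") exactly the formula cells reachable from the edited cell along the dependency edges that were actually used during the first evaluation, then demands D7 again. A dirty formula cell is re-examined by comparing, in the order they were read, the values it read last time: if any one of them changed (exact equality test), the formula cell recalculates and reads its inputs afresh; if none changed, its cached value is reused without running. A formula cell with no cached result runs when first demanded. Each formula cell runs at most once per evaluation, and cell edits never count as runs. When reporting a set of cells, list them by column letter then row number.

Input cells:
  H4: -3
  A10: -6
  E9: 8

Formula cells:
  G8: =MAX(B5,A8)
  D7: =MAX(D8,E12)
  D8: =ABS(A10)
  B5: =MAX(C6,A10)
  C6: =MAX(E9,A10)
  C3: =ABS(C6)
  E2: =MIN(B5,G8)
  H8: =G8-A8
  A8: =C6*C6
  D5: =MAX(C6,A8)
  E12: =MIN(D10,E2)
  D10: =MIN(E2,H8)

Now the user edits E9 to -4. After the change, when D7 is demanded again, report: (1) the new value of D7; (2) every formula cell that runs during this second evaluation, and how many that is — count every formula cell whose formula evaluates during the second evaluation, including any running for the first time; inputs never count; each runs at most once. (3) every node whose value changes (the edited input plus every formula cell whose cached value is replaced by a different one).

Demanding D7 again yields 6.
9 formula cells run: A8, B5, C6, D7, D10, E2, E12, G8, H8.
The nodes whose values change: A8, B5, C6, D10, E2, E9, E12, G8.

First demand of the output computes:
  C6 = MAX(8, -6) = 8
  A8 = 8 * 8 = 64
  B5 = MAX(8, -6) = 8
  D8 = ABS(-6) = 6
  G8 = MAX(8, 64) = 64
  E2 = MIN(8, 64) = 8
  H8 = 64 - 64 = 0
  D10 = MIN(8, 0) = 0
  E12 = MIN(0, 8) = 0
  D7 = MAX(6, 0) = 6

After the edit, cleaning proceeds:
  C6: a read changed (E9 8->-4) — executes, giving -4.
  A8: a read changed (C6 8->-4; C6 8->-4) — executes, giving 16.
  B5: a read changed (C6 8->-4) — executes, giving -4.
  G8: a read changed (B5 8->-4; A8 64->16) — executes, giving 16.
  E2: a read changed (B5 8->-4; G8 64->16) — executes, giving -4.
  H8: a read changed (G8 64->16; A8 64->16) — executes, giving 0 — identical to its old value.
  D10: a read changed (E2 8->-4) — executes, giving -4.
  E12: a read changed (D10 0->-4; E2 8->-4) — executes, giving -4.
  D7: a read changed (E12 0->-4) — executes, giving 6 — identical to its old value.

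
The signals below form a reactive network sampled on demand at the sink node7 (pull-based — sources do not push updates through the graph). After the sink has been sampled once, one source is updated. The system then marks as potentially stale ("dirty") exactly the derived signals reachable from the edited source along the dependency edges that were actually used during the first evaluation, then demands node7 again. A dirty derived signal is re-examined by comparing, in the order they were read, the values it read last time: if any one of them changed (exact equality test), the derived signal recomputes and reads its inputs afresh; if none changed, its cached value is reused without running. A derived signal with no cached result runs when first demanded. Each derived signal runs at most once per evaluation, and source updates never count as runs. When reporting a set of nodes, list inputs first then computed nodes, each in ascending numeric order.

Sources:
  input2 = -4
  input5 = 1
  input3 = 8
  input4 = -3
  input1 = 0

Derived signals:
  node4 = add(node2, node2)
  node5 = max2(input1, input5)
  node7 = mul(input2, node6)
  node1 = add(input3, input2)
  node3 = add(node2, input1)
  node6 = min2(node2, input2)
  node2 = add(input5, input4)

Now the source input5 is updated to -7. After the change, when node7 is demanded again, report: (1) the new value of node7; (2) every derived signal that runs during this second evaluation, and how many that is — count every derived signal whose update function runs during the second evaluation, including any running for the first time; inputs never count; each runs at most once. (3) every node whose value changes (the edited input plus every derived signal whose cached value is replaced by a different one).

node7 now evaluates to 40.
Run set: node2, node6, node7 (3 run).
Changed values: input5, node2, node6, node7.

Initial pass — values computed on the first demand:
  node2 = add(1, -3) = -2
  node6 = min2(-2, -4) = -4
  node7 = mul(-4, -4) = 16

Second demand — change propagation:
  node2: re-runs because input5 1->-7; new result -10.
  node6: re-runs because node2 -2->-10; new result -10.
  node7: re-runs because node6 -4->-10; new result 40.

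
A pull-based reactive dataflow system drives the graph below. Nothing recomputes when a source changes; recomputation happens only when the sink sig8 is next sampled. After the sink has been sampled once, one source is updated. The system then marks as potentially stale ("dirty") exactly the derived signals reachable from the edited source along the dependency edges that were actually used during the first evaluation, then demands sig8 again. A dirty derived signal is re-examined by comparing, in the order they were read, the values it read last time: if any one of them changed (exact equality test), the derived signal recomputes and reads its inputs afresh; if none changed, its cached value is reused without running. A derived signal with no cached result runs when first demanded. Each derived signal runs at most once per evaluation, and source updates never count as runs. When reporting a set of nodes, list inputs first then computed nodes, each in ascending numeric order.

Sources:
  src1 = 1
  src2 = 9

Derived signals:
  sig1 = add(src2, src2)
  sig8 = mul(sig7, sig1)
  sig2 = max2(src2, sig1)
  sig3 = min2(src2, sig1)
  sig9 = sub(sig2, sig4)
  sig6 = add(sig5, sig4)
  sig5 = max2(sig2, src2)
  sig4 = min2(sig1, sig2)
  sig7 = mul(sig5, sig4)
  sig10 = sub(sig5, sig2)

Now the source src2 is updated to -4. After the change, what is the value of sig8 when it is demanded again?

First evaluation (everything demanded from the output):
  sig1 = add(9, 9) = 18
  sig2 = max2(9, 18) = 18
  sig4 = min2(18, 18) = 18
  sig5 = max2(18, 9) = 18
  sig7 = mul(18, 18) = 324
  sig8 = mul(324, 18) = 5832

Propagation after the edit:
  sig1: runs — src2 9->-4; src2 9->-4; result -8.
  sig2: runs — src2 9->-4; sig1 18->-8; result -4.
  sig4: runs — sig1 18->-8; sig2 18->-4; result -8.
  sig5: runs — sig2 18->-4; src2 9->-4; result -4.
  sig7: runs — sig5 18->-4; sig4 18->-8; result 32.
  sig8: runs — sig7 324->32; sig1 18->-8; result -256.

New value of sig8: -256.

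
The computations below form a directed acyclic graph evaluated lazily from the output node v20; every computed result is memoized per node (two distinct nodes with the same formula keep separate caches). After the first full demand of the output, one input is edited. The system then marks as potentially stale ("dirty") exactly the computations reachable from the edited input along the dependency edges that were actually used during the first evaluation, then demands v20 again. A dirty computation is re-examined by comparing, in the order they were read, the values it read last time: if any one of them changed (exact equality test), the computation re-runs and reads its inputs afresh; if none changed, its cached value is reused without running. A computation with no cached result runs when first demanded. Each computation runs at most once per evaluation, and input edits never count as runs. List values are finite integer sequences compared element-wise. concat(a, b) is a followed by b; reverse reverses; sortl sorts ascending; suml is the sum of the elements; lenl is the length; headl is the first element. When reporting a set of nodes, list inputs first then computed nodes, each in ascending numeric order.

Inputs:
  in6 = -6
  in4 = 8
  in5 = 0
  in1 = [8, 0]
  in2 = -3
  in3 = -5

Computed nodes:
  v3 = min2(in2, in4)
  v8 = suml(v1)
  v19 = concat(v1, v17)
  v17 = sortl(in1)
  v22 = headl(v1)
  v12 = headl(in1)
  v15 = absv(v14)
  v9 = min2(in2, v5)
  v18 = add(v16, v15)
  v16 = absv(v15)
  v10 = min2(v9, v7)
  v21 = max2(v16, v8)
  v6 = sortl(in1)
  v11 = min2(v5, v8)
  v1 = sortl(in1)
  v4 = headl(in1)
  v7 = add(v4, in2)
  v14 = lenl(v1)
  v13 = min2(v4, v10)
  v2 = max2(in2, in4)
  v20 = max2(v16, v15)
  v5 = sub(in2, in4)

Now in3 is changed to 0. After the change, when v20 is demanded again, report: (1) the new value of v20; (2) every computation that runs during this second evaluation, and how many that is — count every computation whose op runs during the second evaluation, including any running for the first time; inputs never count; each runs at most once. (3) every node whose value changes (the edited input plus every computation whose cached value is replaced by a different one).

First demand of the output computes:
  v1 = sortl([8, 0]) = [0, 8]
  v14 = lenl([0, 8]) = 2
  v15 = absv(2) = 2
  v16 = absv(2) = 2
  v20 = max2(2, 2) = 2

After the edit, cleaning proceeds:
  no node depends on in3 at all; the second demand re-runs nothing.

Note the shortcut — nothing in the graph depends on in3 at all, so no recomputation happens.

Demanding v20 again yields 2.
0 computations run: none.
The nodes whose values change: in3.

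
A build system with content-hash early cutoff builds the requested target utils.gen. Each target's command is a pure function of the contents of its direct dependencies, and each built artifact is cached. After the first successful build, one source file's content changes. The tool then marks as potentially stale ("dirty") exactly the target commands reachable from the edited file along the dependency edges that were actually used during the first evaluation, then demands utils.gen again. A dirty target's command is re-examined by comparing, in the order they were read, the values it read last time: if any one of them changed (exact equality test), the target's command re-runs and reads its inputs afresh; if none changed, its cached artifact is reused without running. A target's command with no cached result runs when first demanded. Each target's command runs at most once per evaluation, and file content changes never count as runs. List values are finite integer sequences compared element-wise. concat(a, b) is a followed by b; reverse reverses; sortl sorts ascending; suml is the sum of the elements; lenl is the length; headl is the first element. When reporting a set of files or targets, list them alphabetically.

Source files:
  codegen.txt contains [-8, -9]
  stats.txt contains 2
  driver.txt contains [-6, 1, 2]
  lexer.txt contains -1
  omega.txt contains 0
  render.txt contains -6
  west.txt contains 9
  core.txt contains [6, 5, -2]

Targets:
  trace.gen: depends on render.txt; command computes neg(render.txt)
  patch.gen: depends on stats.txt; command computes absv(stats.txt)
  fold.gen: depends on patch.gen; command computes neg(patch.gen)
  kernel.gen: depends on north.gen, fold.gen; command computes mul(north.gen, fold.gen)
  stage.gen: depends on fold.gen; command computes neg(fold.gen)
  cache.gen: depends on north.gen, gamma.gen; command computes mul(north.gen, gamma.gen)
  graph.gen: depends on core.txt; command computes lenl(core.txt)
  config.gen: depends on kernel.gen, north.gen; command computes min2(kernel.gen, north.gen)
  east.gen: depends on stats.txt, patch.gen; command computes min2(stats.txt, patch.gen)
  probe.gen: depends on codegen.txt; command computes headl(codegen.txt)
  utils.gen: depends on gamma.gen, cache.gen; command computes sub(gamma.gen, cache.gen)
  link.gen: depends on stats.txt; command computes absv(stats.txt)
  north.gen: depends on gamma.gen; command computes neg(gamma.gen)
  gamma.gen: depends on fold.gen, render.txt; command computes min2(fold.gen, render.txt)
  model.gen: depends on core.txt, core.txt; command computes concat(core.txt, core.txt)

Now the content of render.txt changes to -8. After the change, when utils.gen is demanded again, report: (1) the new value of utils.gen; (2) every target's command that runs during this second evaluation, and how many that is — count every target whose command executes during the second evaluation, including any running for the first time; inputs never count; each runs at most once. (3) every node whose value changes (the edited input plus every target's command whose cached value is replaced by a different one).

New value of utils.gen: 56.
Target commands that run: cache.gen, gamma.gen, north.gen, utils.gen — 4 in total.
Values that change: cache.gen, gamma.gen, north.gen, render.txt, utils.gen.

First evaluation (everything demanded from the output):
  patch.gen = absv(2) = 2
  fold.gen = neg(2) = -2
  gamma.gen = min2(-2, -6) = -6
  north.gen = neg(-6) = 6
  cache.gen = mul(6, -6) = -36
  utils.gen = sub(-6, -36) = 30

Propagation after the edit:
  gamma.gen: runs — render.txt -6->-8; result -8.
  north.gen: runs — gamma.gen -6->-8; result 8.
  cache.gen: runs — north.gen 6->8; gamma.gen -6->-8; result -64.
  utils.gen: runs — gamma.gen -6->-8; cache.gen -36->-64; result 56.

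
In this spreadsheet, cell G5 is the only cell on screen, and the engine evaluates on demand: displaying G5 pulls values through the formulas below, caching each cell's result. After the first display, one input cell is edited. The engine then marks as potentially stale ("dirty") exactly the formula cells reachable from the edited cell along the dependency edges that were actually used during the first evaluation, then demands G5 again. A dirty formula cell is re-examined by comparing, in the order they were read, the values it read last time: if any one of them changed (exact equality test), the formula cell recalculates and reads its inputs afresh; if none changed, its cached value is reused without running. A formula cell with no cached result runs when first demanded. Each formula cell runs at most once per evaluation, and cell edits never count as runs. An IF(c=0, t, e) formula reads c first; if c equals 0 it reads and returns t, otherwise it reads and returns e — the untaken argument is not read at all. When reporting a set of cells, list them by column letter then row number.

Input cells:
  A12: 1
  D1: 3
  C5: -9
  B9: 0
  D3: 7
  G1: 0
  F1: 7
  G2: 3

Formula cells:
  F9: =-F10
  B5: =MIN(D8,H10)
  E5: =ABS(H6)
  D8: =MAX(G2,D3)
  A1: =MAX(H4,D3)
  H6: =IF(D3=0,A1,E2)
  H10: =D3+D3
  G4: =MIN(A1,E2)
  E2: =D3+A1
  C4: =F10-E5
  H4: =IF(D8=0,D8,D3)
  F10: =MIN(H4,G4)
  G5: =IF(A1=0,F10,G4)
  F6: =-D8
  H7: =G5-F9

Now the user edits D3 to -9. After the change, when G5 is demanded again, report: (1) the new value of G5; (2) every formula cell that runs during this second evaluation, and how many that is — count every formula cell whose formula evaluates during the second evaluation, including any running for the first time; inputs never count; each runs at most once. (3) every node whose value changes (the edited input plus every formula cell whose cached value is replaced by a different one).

Initial pass — values computed on the first demand:
  D8 = MAX(3, 7) = 7
  H4 = IF(D8=0: D8=7 -> else branch D3) = 7
  A1 = MAX(7, 7) = 7
  E2 = 7 + 7 = 14
  G4 = MIN(7, 14) = 7
  G5 = IF(A1=0: A1=7 -> else branch G4) = 7

Second demand — change propagation:
  D8: re-runs because D3 7->-9; new result 3.
  H4: re-runs because D8 7->3; D3 7->-9; new result -9.
  A1: re-runs because H4 7->-9; D3 7->-9; new result -9.
  E2: re-runs because D3 7->-9; A1 7->-9; new result -18.
  G4: re-runs because A1 7->-9; E2 14->-18; new result -18.
  G5: re-runs because A1 7->-9; G4 7->-18; new result -18.

G5 now evaluates to -18.
Run set: A1, D8, E2, G4, G5, H4 (6 run).
Changed values: A1, D3, D8, E2, G4, G5, H4.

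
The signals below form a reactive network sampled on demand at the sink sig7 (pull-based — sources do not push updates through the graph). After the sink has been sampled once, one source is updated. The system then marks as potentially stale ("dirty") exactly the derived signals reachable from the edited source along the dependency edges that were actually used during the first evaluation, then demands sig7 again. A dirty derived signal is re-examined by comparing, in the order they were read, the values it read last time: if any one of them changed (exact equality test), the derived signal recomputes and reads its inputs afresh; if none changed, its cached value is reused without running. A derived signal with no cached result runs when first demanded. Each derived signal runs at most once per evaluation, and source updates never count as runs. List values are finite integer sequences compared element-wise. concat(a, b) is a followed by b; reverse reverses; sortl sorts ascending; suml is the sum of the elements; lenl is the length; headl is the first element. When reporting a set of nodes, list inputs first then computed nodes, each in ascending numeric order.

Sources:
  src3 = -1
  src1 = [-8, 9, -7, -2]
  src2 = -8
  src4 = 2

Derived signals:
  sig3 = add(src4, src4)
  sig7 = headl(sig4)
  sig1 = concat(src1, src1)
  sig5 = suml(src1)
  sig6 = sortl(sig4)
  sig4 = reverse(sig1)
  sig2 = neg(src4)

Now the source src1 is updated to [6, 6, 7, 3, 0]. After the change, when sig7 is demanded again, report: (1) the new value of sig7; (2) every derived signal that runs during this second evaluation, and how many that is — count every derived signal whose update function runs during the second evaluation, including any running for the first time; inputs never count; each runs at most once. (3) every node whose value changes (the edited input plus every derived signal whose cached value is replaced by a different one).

sig7 now evaluates to 0.
Run set: sig1, sig4, sig7 (3 run).
Changed values: src1, sig1, sig4, sig7.

Initial pass — values computed on the first demand:
  sig1 = concat([-8, 9, -7, -2], [-8, 9, -7, -2]) = [-8, 9, -7, -2, -8, 9, -7, -2]
  sig4 = reverse([-8, 9, -7, -2, -8, 9, -7, -2]) = [-2, -7, 9, -8, -2, -7, 9, -8]
  sig7 = headl([-2, -7, 9, -8, -2, -7, 9, -8]) = -2

Second demand — change propagation:
  sig1: re-runs because src1 [-8, 9, -7, -2]->[6, 6, 7, 3, 0]; src1 [-8, 9, -7, -2]->[6, 6, 7, 3, 0]; new result [6, 6, 7, 3, 0, 6, 6, 7, 3, 0].
  sig4: re-runs because sig1 [-8, 9, -7, -2, -8, 9, -7, -2]->[6, 6, 7, 3, 0, 6, 6, 7, 3, 0]; new result [0, 3, 7, 6, 6, 0, 3, 7, 6, 6].
  sig7: re-runs because sig4 [-2, -7, 9, -8, -2, -7, 9, -8]->[0, 3, 7, 6, 6, 0, 3, 7, 6, 6]; new result 0.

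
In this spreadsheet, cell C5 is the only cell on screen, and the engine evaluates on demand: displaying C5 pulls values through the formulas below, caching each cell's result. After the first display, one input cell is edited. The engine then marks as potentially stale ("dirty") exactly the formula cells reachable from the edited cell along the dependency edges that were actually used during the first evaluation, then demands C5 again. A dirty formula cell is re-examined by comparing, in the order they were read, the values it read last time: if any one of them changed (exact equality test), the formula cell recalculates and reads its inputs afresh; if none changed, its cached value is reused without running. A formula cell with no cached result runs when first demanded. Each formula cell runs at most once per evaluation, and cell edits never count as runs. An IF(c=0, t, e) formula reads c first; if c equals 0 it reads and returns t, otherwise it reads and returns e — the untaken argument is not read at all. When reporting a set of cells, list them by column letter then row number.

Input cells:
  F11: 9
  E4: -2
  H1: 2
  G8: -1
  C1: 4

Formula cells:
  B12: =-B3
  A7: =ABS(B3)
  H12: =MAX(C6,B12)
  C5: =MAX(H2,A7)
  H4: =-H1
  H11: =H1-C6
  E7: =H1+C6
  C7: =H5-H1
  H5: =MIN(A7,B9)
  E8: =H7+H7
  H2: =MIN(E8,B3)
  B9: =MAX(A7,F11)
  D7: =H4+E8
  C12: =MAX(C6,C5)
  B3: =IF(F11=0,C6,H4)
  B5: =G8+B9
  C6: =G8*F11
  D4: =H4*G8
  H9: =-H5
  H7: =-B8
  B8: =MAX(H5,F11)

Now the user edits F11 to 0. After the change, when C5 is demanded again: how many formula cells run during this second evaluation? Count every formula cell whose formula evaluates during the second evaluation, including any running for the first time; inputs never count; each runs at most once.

Run set: A7, B3, B8, B9, C5, C6, E8, H2, H5, H7 (10 run).
The important point: the flipped condition pulls in fresh nodes; C6 runs for the first time.

Initial pass — values computed on the first demand:
  H4 = -(2) = -2
  B3 = IF(F11=0: F11=9 -> else branch H4) = -2
  A7 = ABS(-2) = 2
  B9 = MAX(2, 9) = 9
  H5 = MIN(2, 9) = 2
  B8 = MAX(2, 9) = 9
  H7 = -(9) = -9
  E8 = -9 + -9 = -18
  H2 = MIN(-18, -2) = -18
  C5 = MAX(-18, 2) = 2

Second demand — change propagation:
  C6: newly demanded (no cache) — executes and yields 0.
  B3: re-runs because F11 9->0; new result 0.
  A7: re-runs because B3 -2->0; new result 0.
  B9: re-runs because A7 2->0; F11 9->0; new result 0.
  H5: re-runs because A7 2->0; B9 9->0; new result 0.
  B8: re-runs because H5 2->0; F11 9->0; new result 0.
  H7: re-runs because B8 9->0; new result 0.
  E8: re-runs because H7 -9->0; H7 -9->0; new result 0.
  H2: re-runs because E8 -18->0; B3 -2->0; new result 0.
  C5: re-runs because H2 -18->0; A7 2->0; new result 0.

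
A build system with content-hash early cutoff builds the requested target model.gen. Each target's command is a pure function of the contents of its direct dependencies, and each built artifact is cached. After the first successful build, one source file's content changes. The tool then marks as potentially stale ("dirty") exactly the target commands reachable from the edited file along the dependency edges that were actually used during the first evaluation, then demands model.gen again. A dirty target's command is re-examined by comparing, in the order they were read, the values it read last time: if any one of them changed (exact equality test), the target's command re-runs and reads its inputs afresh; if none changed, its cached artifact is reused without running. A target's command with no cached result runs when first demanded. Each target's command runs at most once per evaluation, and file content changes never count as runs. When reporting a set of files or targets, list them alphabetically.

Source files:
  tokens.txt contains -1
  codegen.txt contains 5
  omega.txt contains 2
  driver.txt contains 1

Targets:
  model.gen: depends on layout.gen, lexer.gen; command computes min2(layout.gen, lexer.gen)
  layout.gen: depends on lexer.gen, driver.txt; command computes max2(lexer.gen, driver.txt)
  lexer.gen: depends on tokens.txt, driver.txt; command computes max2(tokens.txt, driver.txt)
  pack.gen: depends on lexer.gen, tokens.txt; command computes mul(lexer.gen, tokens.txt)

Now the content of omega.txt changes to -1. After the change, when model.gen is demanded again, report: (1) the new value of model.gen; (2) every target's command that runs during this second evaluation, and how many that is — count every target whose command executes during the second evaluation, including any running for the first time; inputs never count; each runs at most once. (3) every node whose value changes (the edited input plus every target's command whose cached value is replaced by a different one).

New value of model.gen: 1.
Target commands that run: none — 0 in total.
Values that change: omega.txt.
Key observation: omega.txt is never demanded by the output, so the edit triggers no recomputation at all.

First evaluation (everything demanded from the output):
  lexer.gen = max2(-1, 1) = 1
  layout.gen = max2(1, 1) = 1
  model.gen = min2(1, 1) = 1

Propagation after the edit:
  omega.txt feeds no computation that the output demands — nothing is marked dirty and nothing runs.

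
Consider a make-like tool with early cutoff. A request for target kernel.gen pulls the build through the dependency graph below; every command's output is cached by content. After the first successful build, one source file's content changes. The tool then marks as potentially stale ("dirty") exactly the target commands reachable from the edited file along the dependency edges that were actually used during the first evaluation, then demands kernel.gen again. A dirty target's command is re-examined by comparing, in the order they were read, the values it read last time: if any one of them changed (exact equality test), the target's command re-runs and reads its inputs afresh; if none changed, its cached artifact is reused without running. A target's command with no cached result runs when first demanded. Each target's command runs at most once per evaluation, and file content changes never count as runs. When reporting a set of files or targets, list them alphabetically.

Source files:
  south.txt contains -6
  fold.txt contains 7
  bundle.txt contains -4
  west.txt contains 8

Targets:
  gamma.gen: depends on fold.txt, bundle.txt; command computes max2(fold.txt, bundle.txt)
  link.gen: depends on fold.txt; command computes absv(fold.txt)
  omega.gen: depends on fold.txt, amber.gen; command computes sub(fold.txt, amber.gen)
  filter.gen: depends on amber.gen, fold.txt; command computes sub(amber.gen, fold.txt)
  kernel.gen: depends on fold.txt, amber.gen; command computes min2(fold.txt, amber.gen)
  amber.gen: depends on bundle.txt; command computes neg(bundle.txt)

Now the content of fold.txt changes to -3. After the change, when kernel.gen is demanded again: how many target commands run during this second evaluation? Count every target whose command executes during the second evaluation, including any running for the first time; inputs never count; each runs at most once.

1 target commands run: kernel.gen.

First demand of the output computes:
  amber.gen = neg(-4) = 4
  kernel.gen = min2(7, 4) = 4

After the edit, cleaning proceeds:
  kernel.gen: a read changed (fold.txt 7->-3) — executes, giving -3.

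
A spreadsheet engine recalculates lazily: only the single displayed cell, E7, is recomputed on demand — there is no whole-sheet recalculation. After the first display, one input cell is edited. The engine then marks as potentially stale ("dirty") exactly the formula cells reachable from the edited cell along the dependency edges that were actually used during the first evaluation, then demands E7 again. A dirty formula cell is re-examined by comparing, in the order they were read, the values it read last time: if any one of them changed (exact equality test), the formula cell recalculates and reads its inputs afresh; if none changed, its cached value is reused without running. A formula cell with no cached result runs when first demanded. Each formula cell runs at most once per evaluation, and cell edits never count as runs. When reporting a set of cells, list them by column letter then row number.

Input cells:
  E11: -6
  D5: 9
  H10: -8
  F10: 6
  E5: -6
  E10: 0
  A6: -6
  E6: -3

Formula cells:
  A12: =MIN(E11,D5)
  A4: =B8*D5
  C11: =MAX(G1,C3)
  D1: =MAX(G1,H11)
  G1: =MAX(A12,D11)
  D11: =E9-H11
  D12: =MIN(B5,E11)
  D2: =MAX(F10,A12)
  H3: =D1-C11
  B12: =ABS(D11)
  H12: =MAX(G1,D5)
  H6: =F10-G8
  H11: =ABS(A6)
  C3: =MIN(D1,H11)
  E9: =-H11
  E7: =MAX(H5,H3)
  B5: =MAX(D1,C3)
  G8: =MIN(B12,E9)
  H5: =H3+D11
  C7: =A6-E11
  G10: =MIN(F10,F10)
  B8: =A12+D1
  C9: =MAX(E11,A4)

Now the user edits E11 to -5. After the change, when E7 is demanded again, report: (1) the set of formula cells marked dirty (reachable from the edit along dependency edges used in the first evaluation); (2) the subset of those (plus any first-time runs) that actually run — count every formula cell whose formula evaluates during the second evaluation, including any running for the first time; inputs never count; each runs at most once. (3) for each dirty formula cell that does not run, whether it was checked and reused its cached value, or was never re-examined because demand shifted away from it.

First evaluation (everything demanded from the output):
  A12 = MIN(-6, 9) = -6
  H11 = ABS(-6) = 6
  E9 = -(6) = -6
  D11 = -6 - 6 = -12
  G1 = MAX(-6, -12) = -6
  D1 = MAX(-6, 6) = 6
  C3 = MIN(6, 6) = 6
  C11 = MAX(-6, 6) = 6
  H3 = 6 - 6 = 0
  H5 = 0 + -12 = -12
  E7 = MAX(-12, 0) = 0

Propagation after the edit:
  A12: runs — E11 -6->-5; result -5.
  G1: runs — A12 -6->-5; result -5.
  D1: runs — G1 -6->-5; result 6 (same value as before).
  C3: checked — values it read are unchanged (D1 unchanged, H11 unchanged); reused cached 6 without running.
  C11: runs — G1 -6->-5; result 6 (same value as before).
  H3: checked — values it read are unchanged (D1 unchanged, C11 unchanged); reused cached 0 without running.
  H5: checked — values it read are unchanged (H3 unchanged, D11 unchanged); reused cached -12 without running.
  E7: checked — values it read are unchanged (H5 unchanged, H3 unchanged); reused cached 0 without running.

Key observation: the cutoff stops propagation at C3 — its inputs' values are unchanged, so it reuses its cache.

Marked dirty: A12, C3, C11, D1, E7, G1, H3, H5.
Formula cells that run: A12, C11, D1, G1 — 4 in total.
Checked but reused from cache: C3, E7, H3, H5.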